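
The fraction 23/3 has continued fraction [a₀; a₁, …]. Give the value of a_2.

2

23 = 7·3 + 2, so a_0 = 7
3 = 1·2 + 1, so a_1 = 1
2 = 2·1 + 0, so a_2 = 2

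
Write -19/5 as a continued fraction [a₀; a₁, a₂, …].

[-4; 5]

Apply division with remainder until the remainder is 0:
-19 ÷ 5 → quotient -4, remainder 1
5 ÷ 1 → quotient 5, remainder 0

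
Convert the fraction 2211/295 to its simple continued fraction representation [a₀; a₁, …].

⌊2211/295⌋ = 7, remainder 146
⌊295/146⌋ = 2, remainder 3
⌊146/3⌋ = 48, remainder 2
⌊3/2⌋ = 1, remainder 1
⌊2/1⌋ = 2, remainder 0

[7; 2, 48, 1, 2]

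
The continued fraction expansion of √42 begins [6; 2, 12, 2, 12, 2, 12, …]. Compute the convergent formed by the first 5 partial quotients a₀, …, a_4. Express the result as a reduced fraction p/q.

4206/649

Start with 12.
2 + 1/(12/1) = 2 + 1/12 = 25/12
12 + 1/(25/12) = 12 + 12/25 = 312/25
2 + 1/(312/25) = 2 + 25/312 = 649/312
6 + 1/(649/312) = 6 + 312/649 = 4206/649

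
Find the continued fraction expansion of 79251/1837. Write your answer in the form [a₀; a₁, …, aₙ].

79251 ÷ 1837 → quotient 43, remainder 260
1837 ÷ 260 → quotient 7, remainder 17
260 ÷ 17 → quotient 15, remainder 5
17 ÷ 5 → quotient 3, remainder 2
5 ÷ 2 → quotient 2, remainder 1
2 ÷ 1 → quotient 2, remainder 0

[43; 7, 15, 3, 2, 2]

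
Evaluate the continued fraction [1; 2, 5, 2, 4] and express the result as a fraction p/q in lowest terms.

156/107

a_0 = 1: 1/1
a_1 = 2: 3/2
a_2 = 5: 16/11
a_3 = 2: 35/24
a_4 = 4: 156/107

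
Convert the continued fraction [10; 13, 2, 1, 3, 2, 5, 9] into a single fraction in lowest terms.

168119/16687

a_0 = 10: 10/1
a_1 = 13: 131/13
a_2 = 2: 272/27
a_3 = 1: 403/40
a_4 = 3: 1481/147
a_5 = 2: 3365/334
a_6 = 5: 18306/1817
a_7 = 9: 168119/16687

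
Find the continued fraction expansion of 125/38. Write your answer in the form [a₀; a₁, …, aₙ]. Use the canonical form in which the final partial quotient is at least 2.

[3; 3, 2, 5]

Apply division with remainder until the remainder is 0:
125 ÷ 38 → quotient 3, remainder 11
38 ÷ 11 → quotient 3, remainder 5
11 ÷ 5 → quotient 2, remainder 1
5 ÷ 1 → quotient 5, remainder 0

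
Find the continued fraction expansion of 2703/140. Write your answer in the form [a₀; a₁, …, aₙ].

[19; 3, 3, 1, 10]

Apply division with remainder until the remainder is 0:
2703 = 19·140 + 43, so a_0 = 19
140 = 3·43 + 11, so a_1 = 3
43 = 3·11 + 10, so a_2 = 3
11 = 1·10 + 1, so a_3 = 1
10 = 10·1 + 0, so a_4 = 10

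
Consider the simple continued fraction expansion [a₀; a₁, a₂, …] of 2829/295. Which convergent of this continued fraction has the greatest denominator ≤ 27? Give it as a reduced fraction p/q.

List convergents until the denominator exceeds the bound:
a_0 = 9: 9/1  (≤ bound)
a_1 = 1: 10/1  (≤ bound)
a_2 = 1: 19/2  (≤ bound)
a_3 = 2: 48/5  (≤ bound)
a_4 = 3: 163/17  (≤ bound)
a_5 = 1: 211/22  (≤ bound)
a_6 = 1: 374/39  (> 27, stop)

211/22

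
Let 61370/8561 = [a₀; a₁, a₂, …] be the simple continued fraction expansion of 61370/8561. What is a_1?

61370 = 7·8561 + 1443, so a_0 = 7
8561 = 5·1443 + 1346, so a_1 = 5

5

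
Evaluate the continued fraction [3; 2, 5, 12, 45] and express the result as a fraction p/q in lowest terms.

a_0 = 3: 3/1
a_1 = 2: 7/2
a_2 = 5: 38/11
a_3 = 12: 463/134
a_4 = 45: 20873/6041

20873/6041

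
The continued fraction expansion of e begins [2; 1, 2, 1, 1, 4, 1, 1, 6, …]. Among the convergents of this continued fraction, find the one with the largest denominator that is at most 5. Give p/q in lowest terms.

11/4

a_0 = 2: 2/1  (≤ bound)
a_1 = 1: 3/1  (≤ bound)
a_2 = 2: 8/3  (≤ bound)
a_3 = 1: 11/4  (≤ bound)
a_4 = 1: 19/7  (> 5, stop)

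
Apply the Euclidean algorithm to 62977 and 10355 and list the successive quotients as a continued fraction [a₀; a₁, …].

[6; 12, 4, 2, 3, 3, 8]

Repeatedly divide and take the remainder:
62977 ÷ 10355 → quotient 6, remainder 847
10355 ÷ 847 → quotient 12, remainder 191
847 ÷ 191 → quotient 4, remainder 83
191 ÷ 83 → quotient 2, remainder 25
83 ÷ 25 → quotient 3, remainder 8
25 ÷ 8 → quotient 3, remainder 1
8 ÷ 1 → quotient 8, remainder 0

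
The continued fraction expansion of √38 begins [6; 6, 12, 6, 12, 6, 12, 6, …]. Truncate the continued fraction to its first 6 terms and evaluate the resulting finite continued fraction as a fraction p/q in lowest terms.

202501/32850

Starting at the tail and folding back:
Start with 6.
12 + 1/(6/1) = 12 + 1/6 = 73/6
6 + 1/(73/6) = 6 + 6/73 = 444/73
12 + 1/(444/73) = 12 + 73/444 = 5401/444
6 + 1/(5401/444) = 6 + 444/5401 = 32850/5401
6 + 1/(32850/5401) = 6 + 5401/32850 = 202501/32850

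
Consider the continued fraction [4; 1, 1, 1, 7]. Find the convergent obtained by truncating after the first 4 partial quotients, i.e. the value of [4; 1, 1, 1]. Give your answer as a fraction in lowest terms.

14/3

Starting at the tail and folding back:
Start with 1.
1 + 1/(1/1) = 1 + 1/1 = 2/1
1 + 1/(2/1) = 1 + 1/2 = 3/2
4 + 1/(3/2) = 4 + 2/3 = 14/3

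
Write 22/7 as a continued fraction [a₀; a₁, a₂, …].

[3; 7]

Repeatedly divide and take the remainder:
⌊22/7⌋ = 3, remainder 1
⌊7/1⌋ = 7, remainder 0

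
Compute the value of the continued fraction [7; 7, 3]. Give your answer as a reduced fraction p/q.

157/22

Start with 3.
7 + 1/(3/1) = 7 + 1/3 = 22/3
7 + 1/(22/3) = 7 + 3/22 = 157/22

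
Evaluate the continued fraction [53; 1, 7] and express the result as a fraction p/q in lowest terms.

Work from the innermost term outward:
Start with 7.
1 + 1/(7/1) = 1 + 1/7 = 8/7
53 + 1/(8/7) = 53 + 7/8 = 431/8

431/8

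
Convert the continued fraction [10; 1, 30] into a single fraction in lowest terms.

Start with 30.
1 + 1/(30/1) = 1 + 1/30 = 31/30
10 + 1/(31/30) = 10 + 30/31 = 340/31

340/31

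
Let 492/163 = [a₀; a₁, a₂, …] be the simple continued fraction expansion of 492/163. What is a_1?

54

⌊492/163⌋ = 3, remainder 3
⌊163/3⌋ = 54, remainder 1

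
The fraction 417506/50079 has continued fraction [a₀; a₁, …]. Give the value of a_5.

417506 ÷ 50079 → quotient 8, remainder 16874
50079 ÷ 16874 → quotient 2, remainder 16331
16874 ÷ 16331 → quotient 1, remainder 543
16331 ÷ 543 → quotient 30, remainder 41
543 ÷ 41 → quotient 13, remainder 10
41 ÷ 10 → quotient 4, remainder 1

4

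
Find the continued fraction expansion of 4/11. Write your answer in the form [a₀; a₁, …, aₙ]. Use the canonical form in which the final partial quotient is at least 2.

[0; 2, 1, 3]

Apply division with remainder until the remainder is 0:
4 ÷ 11 → quotient 0, remainder 4
11 ÷ 4 → quotient 2, remainder 3
4 ÷ 3 → quotient 1, remainder 1
3 ÷ 1 → quotient 3, remainder 0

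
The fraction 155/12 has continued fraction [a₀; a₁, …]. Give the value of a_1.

Run the Euclidean algorithm, recording each quotient:
155 = 12·12 + 11, so a_0 = 12
12 = 1·11 + 1, so a_1 = 1

1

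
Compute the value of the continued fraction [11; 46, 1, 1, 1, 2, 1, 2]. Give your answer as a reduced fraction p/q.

15419/1399

Build up convergents one term at a time:
a_0 = 11: 11/1
a_1 = 46: 507/46
a_2 = 1: 518/47
a_3 = 1: 1025/93
a_4 = 1: 1543/140
a_5 = 2: 4111/373
a_6 = 1: 5654/513
a_7 = 2: 15419/1399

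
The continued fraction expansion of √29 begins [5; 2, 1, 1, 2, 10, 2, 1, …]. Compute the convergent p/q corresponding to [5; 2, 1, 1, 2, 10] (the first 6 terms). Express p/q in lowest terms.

Use the convergent recurrence hₖ = aₖ·hₖ₋₁ + hₖ₋₂ (and likewise for the denominators kₖ):
a_0 = 5: 5/1
a_1 = 2: 11/2
a_2 = 1: 16/3
a_3 = 1: 27/5
a_4 = 2: 70/13
a_5 = 10: 727/135

727/135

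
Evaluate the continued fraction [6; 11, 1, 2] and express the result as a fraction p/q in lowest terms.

213/35

Start with 2.
1 + 1/(2/1) = 1 + 1/2 = 3/2
11 + 1/(3/2) = 11 + 2/3 = 35/3
6 + 1/(35/3) = 6 + 3/35 = 213/35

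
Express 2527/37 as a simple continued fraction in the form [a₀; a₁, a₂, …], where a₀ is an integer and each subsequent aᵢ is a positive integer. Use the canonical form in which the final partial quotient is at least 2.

[68; 3, 2, 1, 3]

2527 = 68·37 + 11, so a_0 = 68
37 = 3·11 + 4, so a_1 = 3
11 = 2·4 + 3, so a_2 = 2
4 = 1·3 + 1, so a_3 = 1
3 = 3·1 + 0, so a_4 = 3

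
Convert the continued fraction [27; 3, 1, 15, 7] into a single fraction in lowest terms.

Use the convergent recurrence hₖ = aₖ·hₖ₋₁ + hₖ₋₂ (and likewise for the denominators kₖ):
a_0 = 27: 27/1
a_1 = 3: 82/3
a_2 = 1: 109/4
a_3 = 15: 1717/63
a_4 = 7: 12128/445

12128/445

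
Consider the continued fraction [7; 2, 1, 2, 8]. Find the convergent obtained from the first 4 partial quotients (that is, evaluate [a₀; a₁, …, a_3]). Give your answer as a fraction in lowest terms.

Start with 2.
1 + 1/(2/1) = 1 + 1/2 = 3/2
2 + 1/(3/2) = 2 + 2/3 = 8/3
7 + 1/(8/3) = 7 + 3/8 = 59/8

59/8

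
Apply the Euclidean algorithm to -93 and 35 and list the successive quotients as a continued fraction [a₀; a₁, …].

[-3; 2, 1, 11]

Run the Euclidean algorithm, recording each quotient:
-93 = -3·35 + 12, so a_0 = -3
35 = 2·12 + 11, so a_1 = 2
12 = 1·11 + 1, so a_2 = 1
11 = 11·1 + 0, so a_3 = 11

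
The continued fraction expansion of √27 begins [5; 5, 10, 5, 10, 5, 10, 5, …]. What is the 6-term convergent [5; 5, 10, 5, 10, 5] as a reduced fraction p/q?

Compute successive convergents:
a_0 = 5: 5/1
a_1 = 5: 26/5
a_2 = 10: 265/51
a_3 = 5: 1351/260
a_4 = 10: 13775/2651
a_5 = 5: 70226/13515

70226/13515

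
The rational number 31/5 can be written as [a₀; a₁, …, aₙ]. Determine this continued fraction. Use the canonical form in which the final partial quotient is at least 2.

[6; 5]

Repeatedly divide and take the remainder:
31 ÷ 5 → quotient 6, remainder 1
5 ÷ 1 → quotient 5, remainder 0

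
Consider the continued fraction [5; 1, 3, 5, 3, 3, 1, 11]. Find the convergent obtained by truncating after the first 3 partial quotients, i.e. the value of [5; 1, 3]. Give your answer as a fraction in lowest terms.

Collapse the nested fraction from the inside out:
Start with 3.
1 + 1/(3/1) = 1 + 1/3 = 4/3
5 + 1/(4/3) = 5 + 3/4 = 23/4

23/4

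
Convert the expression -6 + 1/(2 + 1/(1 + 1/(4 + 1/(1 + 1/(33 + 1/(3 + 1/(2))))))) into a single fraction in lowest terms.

-22921/4059

Collapse the nested fraction from the inside out:
Start with 2.
3 + 1/(2/1) = 3 + 1/2 = 7/2
33 + 1/(7/2) = 33 + 2/7 = 233/7
1 + 1/(233/7) = 1 + 7/233 = 240/233
4 + 1/(240/233) = 4 + 233/240 = 1193/240
1 + 1/(1193/240) = 1 + 240/1193 = 1433/1193
2 + 1/(1433/1193) = 2 + 1193/1433 = 4059/1433
-6 + 1/(4059/1433) = -6 + 1433/4059 = -22921/4059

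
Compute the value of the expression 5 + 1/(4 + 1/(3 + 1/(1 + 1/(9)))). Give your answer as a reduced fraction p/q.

869/166

Start with 9.
1 + 1/(9/1) = 1 + 1/9 = 10/9
3 + 1/(10/9) = 3 + 9/10 = 39/10
4 + 1/(39/10) = 4 + 10/39 = 166/39
5 + 1/(166/39) = 5 + 39/166 = 869/166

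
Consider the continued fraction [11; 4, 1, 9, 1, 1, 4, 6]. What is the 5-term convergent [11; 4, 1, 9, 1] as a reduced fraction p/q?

Starting at the tail and folding back:
Start with 1.
9 + 1/(1/1) = 9 + 1/1 = 10/1
1 + 1/(10/1) = 1 + 1/10 = 11/10
4 + 1/(11/10) = 4 + 10/11 = 54/11
11 + 1/(54/11) = 11 + 11/54 = 605/54

605/54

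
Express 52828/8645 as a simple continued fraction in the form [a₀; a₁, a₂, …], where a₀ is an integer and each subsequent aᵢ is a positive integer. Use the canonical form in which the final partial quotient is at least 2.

Repeatedly divide and take the remainder:
⌊52828/8645⌋ = 6, remainder 958
⌊8645/958⌋ = 9, remainder 23
⌊958/23⌋ = 41, remainder 15
⌊23/15⌋ = 1, remainder 8
⌊15/8⌋ = 1, remainder 7
⌊8/7⌋ = 1, remainder 1
⌊7/1⌋ = 7, remainder 0

[6; 9, 41, 1, 1, 1, 7]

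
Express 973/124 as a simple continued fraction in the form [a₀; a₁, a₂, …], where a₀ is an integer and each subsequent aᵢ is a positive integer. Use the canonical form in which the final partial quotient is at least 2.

Repeatedly divide and take the remainder:
⌊973/124⌋ = 7, remainder 105
⌊124/105⌋ = 1, remainder 19
⌊105/19⌋ = 5, remainder 10
⌊19/10⌋ = 1, remainder 9
⌊10/9⌋ = 1, remainder 1
⌊9/1⌋ = 9, remainder 0

[7; 1, 5, 1, 1, 9]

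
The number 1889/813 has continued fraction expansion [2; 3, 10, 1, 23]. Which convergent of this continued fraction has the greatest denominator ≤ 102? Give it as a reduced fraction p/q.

a_0 = 2: 2/1  (≤ bound)
a_1 = 3: 7/3  (≤ bound)
a_2 = 10: 72/31  (≤ bound)
a_3 = 1: 79/34  (≤ bound)
a_4 = 23: 1889/813  (> 102, stop)

79/34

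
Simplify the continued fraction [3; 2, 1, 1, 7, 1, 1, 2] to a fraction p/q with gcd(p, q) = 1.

Build up convergents one term at a time:
a_0 = 3: 3/1
a_1 = 2: 7/2
a_2 = 1: 10/3
a_3 = 1: 17/5
a_4 = 7: 129/38
a_5 = 1: 146/43
a_6 = 1: 275/81
a_7 = 2: 696/205

696/205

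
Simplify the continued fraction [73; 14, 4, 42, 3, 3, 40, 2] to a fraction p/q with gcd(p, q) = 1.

Use the convergent recurrence hₖ = aₖ·hₖ₋₁ + hₖ₋₂ (and likewise for the denominators kₖ):
a_0 = 73: 73/1
a_1 = 14: 1023/14
a_2 = 4: 4165/57
a_3 = 42: 175953/2408
a_4 = 3: 532024/7281
a_5 = 3: 1772025/24251
a_6 = 40: 71413024/977321
a_7 = 2: 144598073/1978893

144598073/1978893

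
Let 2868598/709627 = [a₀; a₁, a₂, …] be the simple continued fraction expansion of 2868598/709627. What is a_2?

Run the Euclidean algorithm, recording each quotient:
2868598 = 4·709627 + 30090, so a_0 = 4
709627 = 23·30090 + 17557, so a_1 = 23
30090 = 1·17557 + 12533, so a_2 = 1

1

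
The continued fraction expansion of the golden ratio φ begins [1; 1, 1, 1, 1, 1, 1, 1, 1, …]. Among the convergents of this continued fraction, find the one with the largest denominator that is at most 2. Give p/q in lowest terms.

a_0 = 1: 1/1  (≤ bound)
a_1 = 1: 2/1  (≤ bound)
a_2 = 1: 3/2  (≤ bound)
a_3 = 1: 5/3  (> 2, stop)

3/2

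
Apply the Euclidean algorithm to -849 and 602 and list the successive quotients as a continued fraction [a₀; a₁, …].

[-2; 1, 1, 2, 3, 2, 15]

Apply division with remainder until the remainder is 0:
⌊-849/602⌋ = -2, remainder 355
⌊602/355⌋ = 1, remainder 247
⌊355/247⌋ = 1, remainder 108
⌊247/108⌋ = 2, remainder 31
⌊108/31⌋ = 3, remainder 15
⌊31/15⌋ = 2, remainder 1
⌊15/1⌋ = 15, remainder 0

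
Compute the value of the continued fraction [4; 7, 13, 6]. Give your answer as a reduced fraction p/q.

Use the convergent recurrence hₖ = aₖ·hₖ₋₁ + hₖ₋₂ (and likewise for the denominators kₖ):
a_0 = 4: 4/1
a_1 = 7: 29/7
a_2 = 13: 381/92
a_3 = 6: 2315/559

2315/559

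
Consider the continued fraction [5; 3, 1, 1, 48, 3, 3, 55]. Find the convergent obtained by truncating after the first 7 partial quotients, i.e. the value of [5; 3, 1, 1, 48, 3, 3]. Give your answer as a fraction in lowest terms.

18081/3421

Starting at the tail and folding back:
Start with 3.
3 + 1/(3/1) = 3 + 1/3 = 10/3
48 + 1/(10/3) = 48 + 3/10 = 483/10
1 + 1/(483/10) = 1 + 10/483 = 493/483
1 + 1/(493/483) = 1 + 483/493 = 976/493
3 + 1/(976/493) = 3 + 493/976 = 3421/976
5 + 1/(3421/976) = 5 + 976/3421 = 18081/3421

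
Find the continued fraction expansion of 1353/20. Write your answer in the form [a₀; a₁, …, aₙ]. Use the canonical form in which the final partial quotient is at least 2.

Run the Euclidean algorithm, recording each quotient:
1353 = 67·20 + 13, so a_0 = 67
20 = 1·13 + 7, so a_1 = 1
13 = 1·7 + 6, so a_2 = 1
7 = 1·6 + 1, so a_3 = 1
6 = 6·1 + 0, so a_4 = 6

[67; 1, 1, 1, 6]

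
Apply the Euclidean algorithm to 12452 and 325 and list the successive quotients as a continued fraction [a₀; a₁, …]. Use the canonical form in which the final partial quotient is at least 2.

12452 ÷ 325 → quotient 38, remainder 102
325 ÷ 102 → quotient 3, remainder 19
102 ÷ 19 → quotient 5, remainder 7
19 ÷ 7 → quotient 2, remainder 5
7 ÷ 5 → quotient 1, remainder 2
5 ÷ 2 → quotient 2, remainder 1
2 ÷ 1 → quotient 2, remainder 0

[38; 3, 5, 2, 1, 2, 2]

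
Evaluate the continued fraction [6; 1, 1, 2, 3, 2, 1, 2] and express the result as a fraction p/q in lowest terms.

Starting at the tail and folding back:
Start with 2.
1 + 1/(2/1) = 1 + 1/2 = 3/2
2 + 1/(3/2) = 2 + 2/3 = 8/3
3 + 1/(8/3) = 3 + 3/8 = 27/8
2 + 1/(27/8) = 2 + 8/27 = 62/27
1 + 1/(62/27) = 1 + 27/62 = 89/62
1 + 1/(89/62) = 1 + 62/89 = 151/89
6 + 1/(151/89) = 6 + 89/151 = 995/151

995/151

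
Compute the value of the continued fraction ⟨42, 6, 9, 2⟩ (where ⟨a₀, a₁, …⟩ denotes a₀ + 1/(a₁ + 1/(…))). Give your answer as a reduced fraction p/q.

Work from the innermost term outward:
Start with 2.
9 + 1/(2/1) = 9 + 1/2 = 19/2
6 + 1/(19/2) = 6 + 2/19 = 116/19
42 + 1/(116/19) = 42 + 19/116 = 4891/116

4891/116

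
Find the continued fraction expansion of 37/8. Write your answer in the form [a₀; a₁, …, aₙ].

Run the Euclidean algorithm, recording each quotient:
⌊37/8⌋ = 4, remainder 5
⌊8/5⌋ = 1, remainder 3
⌊5/3⌋ = 1, remainder 2
⌊3/2⌋ = 1, remainder 1
⌊2/1⌋ = 2, remainder 0

[4; 1, 1, 1, 2]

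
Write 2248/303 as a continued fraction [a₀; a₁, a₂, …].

Repeatedly divide and take the remainder:
⌊2248/303⌋ = 7, remainder 127
⌊303/127⌋ = 2, remainder 49
⌊127/49⌋ = 2, remainder 29
⌊49/29⌋ = 1, remainder 20
⌊29/20⌋ = 1, remainder 9
⌊20/9⌋ = 2, remainder 2
⌊9/2⌋ = 4, remainder 1
⌊2/1⌋ = 2, remainder 0

[7; 2, 2, 1, 1, 2, 4, 2]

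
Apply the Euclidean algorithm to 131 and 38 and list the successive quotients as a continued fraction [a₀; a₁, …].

[3; 2, 4, 4]

Run the Euclidean algorithm, recording each quotient:
131 = 3·38 + 17, so a_0 = 3
38 = 2·17 + 4, so a_1 = 2
17 = 4·4 + 1, so a_2 = 4
4 = 4·1 + 0, so a_3 = 4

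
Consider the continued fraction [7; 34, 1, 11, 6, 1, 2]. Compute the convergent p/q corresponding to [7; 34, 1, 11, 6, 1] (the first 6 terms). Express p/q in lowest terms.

Start with 1.
6 + 1/(1/1) = 6 + 1/1 = 7/1
11 + 1/(7/1) = 11 + 1/7 = 78/7
1 + 1/(78/7) = 1 + 7/78 = 85/78
34 + 1/(85/78) = 34 + 78/85 = 2968/85
7 + 1/(2968/85) = 7 + 85/2968 = 20861/2968

20861/2968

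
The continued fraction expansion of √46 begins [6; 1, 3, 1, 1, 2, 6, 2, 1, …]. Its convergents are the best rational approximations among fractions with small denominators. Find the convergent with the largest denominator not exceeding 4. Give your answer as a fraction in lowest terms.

27/4

List convergents until the denominator exceeds the bound:
a_0 = 6: 6/1  (≤ bound)
a_1 = 1: 7/1  (≤ bound)
a_2 = 3: 27/4  (≤ bound)
a_3 = 1: 34/5  (> 4, stop)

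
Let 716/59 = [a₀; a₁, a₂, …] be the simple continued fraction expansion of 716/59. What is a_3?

1

716 = 12·59 + 8, so a_0 = 12
59 = 7·8 + 3, so a_1 = 7
8 = 2·3 + 2, so a_2 = 2
3 = 1·2 + 1, so a_3 = 1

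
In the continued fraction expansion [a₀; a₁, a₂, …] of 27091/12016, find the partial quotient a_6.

2

Repeatedly divide and take the remainder:
⌊27091/12016⌋ = 2, remainder 3059
⌊12016/3059⌋ = 3, remainder 2839
⌊3059/2839⌋ = 1, remainder 220
⌊2839/220⌋ = 12, remainder 199
⌊220/199⌋ = 1, remainder 21
⌊199/21⌋ = 9, remainder 10
⌊21/10⌋ = 2, remainder 1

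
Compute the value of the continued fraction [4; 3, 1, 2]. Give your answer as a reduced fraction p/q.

Collapse the nested fraction from the inside out:
Start with 2.
1 + 1/(2/1) = 1 + 1/2 = 3/2
3 + 1/(3/2) = 3 + 2/3 = 11/3
4 + 1/(11/3) = 4 + 3/11 = 47/11

47/11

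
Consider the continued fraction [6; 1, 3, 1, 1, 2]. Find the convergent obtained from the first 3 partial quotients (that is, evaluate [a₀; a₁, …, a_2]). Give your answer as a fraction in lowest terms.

27/4

Start with 3.
1 + 1/(3/1) = 1 + 1/3 = 4/3
6 + 1/(4/3) = 6 + 3/4 = 27/4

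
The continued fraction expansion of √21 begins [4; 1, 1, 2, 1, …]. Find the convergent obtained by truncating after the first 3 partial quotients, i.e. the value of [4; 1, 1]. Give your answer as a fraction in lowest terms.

9/2

Collapse the nested fraction from the inside out:
Start with 1.
1 + 1/(1/1) = 1 + 1/1 = 2/1
4 + 1/(2/1) = 4 + 1/2 = 9/2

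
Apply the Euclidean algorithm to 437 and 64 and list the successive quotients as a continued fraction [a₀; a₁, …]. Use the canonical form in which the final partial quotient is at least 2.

437 ÷ 64 → quotient 6, remainder 53
64 ÷ 53 → quotient 1, remainder 11
53 ÷ 11 → quotient 4, remainder 9
11 ÷ 9 → quotient 1, remainder 2
9 ÷ 2 → quotient 4, remainder 1
2 ÷ 1 → quotient 2, remainder 0

[6; 1, 4, 1, 4, 2]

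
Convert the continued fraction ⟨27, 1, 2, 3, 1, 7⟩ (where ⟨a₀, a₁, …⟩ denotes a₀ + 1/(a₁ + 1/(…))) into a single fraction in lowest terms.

Use the convergent recurrence hₖ = aₖ·hₖ₋₁ + hₖ₋₂ (and likewise for the denominators kₖ):
a_0 = 27: 27/1
a_1 = 1: 28/1
a_2 = 2: 83/3
a_3 = 3: 277/10
a_4 = 1: 360/13
a_5 = 7: 2797/101

2797/101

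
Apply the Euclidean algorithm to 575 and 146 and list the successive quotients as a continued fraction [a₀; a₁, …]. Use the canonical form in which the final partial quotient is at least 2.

[3; 1, 15, 4, 2]

⌊575/146⌋ = 3, remainder 137
⌊146/137⌋ = 1, remainder 9
⌊137/9⌋ = 15, remainder 2
⌊9/2⌋ = 4, remainder 1
⌊2/1⌋ = 2, remainder 0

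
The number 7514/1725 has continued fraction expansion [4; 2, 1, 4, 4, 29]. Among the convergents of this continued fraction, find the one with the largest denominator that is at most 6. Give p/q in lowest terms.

a_0 = 4: 4/1  (≤ bound)
a_1 = 2: 9/2  (≤ bound)
a_2 = 1: 13/3  (≤ bound)
a_3 = 4: 61/14  (> 6, stop)

13/3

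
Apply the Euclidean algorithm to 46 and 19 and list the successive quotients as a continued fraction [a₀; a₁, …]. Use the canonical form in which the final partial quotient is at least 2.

[2; 2, 2, 1, 2]

Apply division with remainder until the remainder is 0:
46 ÷ 19 → quotient 2, remainder 8
19 ÷ 8 → quotient 2, remainder 3
8 ÷ 3 → quotient 2, remainder 2
3 ÷ 2 → quotient 1, remainder 1
2 ÷ 1 → quotient 2, remainder 0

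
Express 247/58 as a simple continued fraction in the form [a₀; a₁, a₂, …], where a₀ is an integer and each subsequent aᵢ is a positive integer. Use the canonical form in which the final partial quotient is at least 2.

[4; 3, 1, 6, 2]

Repeatedly divide and take the remainder:
247 = 4·58 + 15, so a_0 = 4
58 = 3·15 + 13, so a_1 = 3
15 = 1·13 + 2, so a_2 = 1
13 = 6·2 + 1, so a_3 = 6
2 = 2·1 + 0, so a_4 = 2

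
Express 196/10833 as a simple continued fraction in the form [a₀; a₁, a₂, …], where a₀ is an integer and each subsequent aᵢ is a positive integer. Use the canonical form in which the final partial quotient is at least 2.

Apply division with remainder until the remainder is 0:
196 ÷ 10833 → quotient 0, remainder 196
10833 ÷ 196 → quotient 55, remainder 53
196 ÷ 53 → quotient 3, remainder 37
53 ÷ 37 → quotient 1, remainder 16
37 ÷ 16 → quotient 2, remainder 5
16 ÷ 5 → quotient 3, remainder 1
5 ÷ 1 → quotient 5, remainder 0

[0; 55, 3, 1, 2, 3, 5]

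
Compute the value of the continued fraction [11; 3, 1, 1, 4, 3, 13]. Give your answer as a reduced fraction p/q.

Starting at the tail and folding back:
Start with 13.
3 + 1/(13/1) = 3 + 1/13 = 40/13
4 + 1/(40/13) = 4 + 13/40 = 173/40
1 + 1/(173/40) = 1 + 40/173 = 213/173
1 + 1/(213/173) = 1 + 173/213 = 386/213
3 + 1/(386/213) = 3 + 213/386 = 1371/386
11 + 1/(1371/386) = 11 + 386/1371 = 15467/1371

15467/1371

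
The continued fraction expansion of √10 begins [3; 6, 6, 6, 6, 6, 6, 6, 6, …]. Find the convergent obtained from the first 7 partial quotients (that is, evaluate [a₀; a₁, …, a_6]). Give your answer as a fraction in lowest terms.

a_0 = 3: 3/1
a_1 = 6: 19/6
a_2 = 6: 117/37
a_3 = 6: 721/228
a_4 = 6: 4443/1405
a_5 = 6: 27379/8658
a_6 = 6: 168717/53353

168717/53353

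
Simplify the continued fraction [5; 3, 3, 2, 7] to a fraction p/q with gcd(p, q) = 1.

Start with 7.
2 + 1/(7/1) = 2 + 1/7 = 15/7
3 + 1/(15/7) = 3 + 7/15 = 52/15
3 + 1/(52/15) = 3 + 15/52 = 171/52
5 + 1/(171/52) = 5 + 52/171 = 907/171

907/171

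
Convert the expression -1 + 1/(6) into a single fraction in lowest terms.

Start with 6.
-1 + 1/(6/1) = -1 + 1/6 = -5/6

-5/6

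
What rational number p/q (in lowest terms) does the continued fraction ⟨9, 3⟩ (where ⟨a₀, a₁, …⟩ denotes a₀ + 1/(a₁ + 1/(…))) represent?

Starting at the tail and folding back:
Start with 3.
9 + 1/(3/1) = 9 + 1/3 = 28/3

28/3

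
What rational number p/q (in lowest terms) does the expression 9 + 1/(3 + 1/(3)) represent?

Start with 3.
3 + 1/(3/1) = 3 + 1/3 = 10/3
9 + 1/(10/3) = 9 + 3/10 = 93/10

93/10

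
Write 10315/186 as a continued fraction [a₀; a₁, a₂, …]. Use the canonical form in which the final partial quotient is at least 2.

[55; 2, 5, 3, 5]

⌊10315/186⌋ = 55, remainder 85
⌊186/85⌋ = 2, remainder 16
⌊85/16⌋ = 5, remainder 5
⌊16/5⌋ = 3, remainder 1
⌊5/1⌋ = 5, remainder 0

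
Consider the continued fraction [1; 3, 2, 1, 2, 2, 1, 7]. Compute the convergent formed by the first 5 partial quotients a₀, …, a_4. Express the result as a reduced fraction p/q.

Start with 2.
1 + 1/(2/1) = 1 + 1/2 = 3/2
2 + 1/(3/2) = 2 + 2/3 = 8/3
3 + 1/(8/3) = 3 + 3/8 = 27/8
1 + 1/(27/8) = 1 + 8/27 = 35/27

35/27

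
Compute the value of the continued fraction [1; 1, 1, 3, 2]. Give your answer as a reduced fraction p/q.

25/16

a_0 = 1: 1/1
a_1 = 1: 2/1
a_2 = 1: 3/2
a_3 = 3: 11/7
a_4 = 2: 25/16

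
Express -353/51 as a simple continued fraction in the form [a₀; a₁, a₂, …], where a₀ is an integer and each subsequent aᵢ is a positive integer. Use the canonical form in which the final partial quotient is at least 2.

[-7; 12, 1, 3]

Apply division with remainder until the remainder is 0:
⌊-353/51⌋ = -7, remainder 4
⌊51/4⌋ = 12, remainder 3
⌊4/3⌋ = 1, remainder 1
⌊3/1⌋ = 3, remainder 0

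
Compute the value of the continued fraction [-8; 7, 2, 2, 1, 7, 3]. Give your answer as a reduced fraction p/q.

-9871/1255

Use the convergent recurrence hₖ = aₖ·hₖ₋₁ + hₖ₋₂ (and likewise for the denominators kₖ):
a_0 = -8: -8/1
a_1 = 7: -55/7
a_2 = 2: -118/15
a_3 = 2: -291/37
a_4 = 1: -409/52
a_5 = 7: -3154/401
a_6 = 3: -9871/1255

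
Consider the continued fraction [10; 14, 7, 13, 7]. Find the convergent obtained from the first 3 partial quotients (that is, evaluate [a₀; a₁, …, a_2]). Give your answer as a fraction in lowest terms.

a_0 = 10: 10/1
a_1 = 14: 141/14
a_2 = 7: 997/99

997/99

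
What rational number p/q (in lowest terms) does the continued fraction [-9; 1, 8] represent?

Build up convergents one term at a time:
a_0 = -9: -9/1
a_1 = 1: -8/1
a_2 = 8: -73/9

-73/9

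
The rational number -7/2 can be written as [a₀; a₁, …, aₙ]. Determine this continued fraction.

Run the Euclidean algorithm, recording each quotient:
-7 = -4·2 + 1, so a_0 = -4
2 = 2·1 + 0, so a_1 = 2

[-4; 2]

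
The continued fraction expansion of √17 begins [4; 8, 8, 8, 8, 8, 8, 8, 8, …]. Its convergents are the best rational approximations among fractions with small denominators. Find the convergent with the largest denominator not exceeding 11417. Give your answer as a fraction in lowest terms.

17684/4289

List convergents until the denominator exceeds the bound:
a_0 = 4: 4/1  (≤ bound)
a_1 = 8: 33/8  (≤ bound)
a_2 = 8: 268/65  (≤ bound)
a_3 = 8: 2177/528  (≤ bound)
a_4 = 8: 17684/4289  (≤ bound)
a_5 = 8: 143649/34840  (> 11417, stop)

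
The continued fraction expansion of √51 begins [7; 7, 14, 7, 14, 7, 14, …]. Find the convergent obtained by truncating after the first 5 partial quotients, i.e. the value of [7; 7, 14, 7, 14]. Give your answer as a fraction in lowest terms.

Collapse the nested fraction from the inside out:
Start with 14.
7 + 1/(14/1) = 7 + 1/14 = 99/14
14 + 1/(99/14) = 14 + 14/99 = 1400/99
7 + 1/(1400/99) = 7 + 99/1400 = 9899/1400
7 + 1/(9899/1400) = 7 + 1400/9899 = 70693/9899

70693/9899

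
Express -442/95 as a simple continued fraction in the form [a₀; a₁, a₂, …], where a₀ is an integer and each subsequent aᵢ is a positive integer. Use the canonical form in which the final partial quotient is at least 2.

-442 ÷ 95 → quotient -5, remainder 33
95 ÷ 33 → quotient 2, remainder 29
33 ÷ 29 → quotient 1, remainder 4
29 ÷ 4 → quotient 7, remainder 1
4 ÷ 1 → quotient 4, remainder 0

[-5; 2, 1, 7, 4]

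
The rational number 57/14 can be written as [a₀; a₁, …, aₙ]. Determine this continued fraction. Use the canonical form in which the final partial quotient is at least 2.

[4; 14]

Repeatedly divide and take the remainder:
57 ÷ 14 → quotient 4, remainder 1
14 ÷ 1 → quotient 14, remainder 0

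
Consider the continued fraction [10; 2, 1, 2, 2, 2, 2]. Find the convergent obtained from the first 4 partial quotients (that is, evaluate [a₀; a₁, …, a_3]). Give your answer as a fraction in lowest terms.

a_0 = 10: 10/1
a_1 = 2: 21/2
a_2 = 1: 31/3
a_3 = 2: 83/8

83/8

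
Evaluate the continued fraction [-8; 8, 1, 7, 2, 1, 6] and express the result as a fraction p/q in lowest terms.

-11697/1483

a_0 = -8: -8/1
a_1 = 8: -63/8
a_2 = 1: -71/9
a_3 = 7: -560/71
a_4 = 2: -1191/151
a_5 = 1: -1751/222
a_6 = 6: -11697/1483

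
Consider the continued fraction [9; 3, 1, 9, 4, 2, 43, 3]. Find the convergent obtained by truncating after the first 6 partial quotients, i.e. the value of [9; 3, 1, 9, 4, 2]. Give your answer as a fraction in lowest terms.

Use the convergent recurrence hₖ = aₖ·hₖ₋₁ + hₖ₋₂ (and likewise for the denominators kₖ):
a_0 = 9: 9/1
a_1 = 3: 28/3
a_2 = 1: 37/4
a_3 = 9: 361/39
a_4 = 4: 1481/160
a_5 = 2: 3323/359

3323/359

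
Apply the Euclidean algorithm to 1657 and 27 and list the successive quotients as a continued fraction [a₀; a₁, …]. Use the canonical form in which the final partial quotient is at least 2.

[61; 2, 1, 2, 3]

⌊1657/27⌋ = 61, remainder 10
⌊27/10⌋ = 2, remainder 7
⌊10/7⌋ = 1, remainder 3
⌊7/3⌋ = 2, remainder 1
⌊3/1⌋ = 3, remainder 0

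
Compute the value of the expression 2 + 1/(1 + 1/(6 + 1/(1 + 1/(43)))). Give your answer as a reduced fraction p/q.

Collapse the nested fraction from the inside out:
Start with 43.
1 + 1/(43/1) = 1 + 1/43 = 44/43
6 + 1/(44/43) = 6 + 43/44 = 307/44
1 + 1/(307/44) = 1 + 44/307 = 351/307
2 + 1/(351/307) = 2 + 307/351 = 1009/351

1009/351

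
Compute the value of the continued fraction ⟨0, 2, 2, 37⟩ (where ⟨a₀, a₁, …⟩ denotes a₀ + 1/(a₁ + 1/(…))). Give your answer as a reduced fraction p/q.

Use the convergent recurrence hₖ = aₖ·hₖ₋₁ + hₖ₋₂ (and likewise for the denominators kₖ):
a_0 = 0: 0/1
a_1 = 2: 1/2
a_2 = 2: 2/5
a_3 = 37: 75/187

75/187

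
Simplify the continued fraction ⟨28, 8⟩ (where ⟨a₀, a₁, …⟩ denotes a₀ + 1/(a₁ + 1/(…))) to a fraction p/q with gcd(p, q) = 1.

225/8

Start with 8.
28 + 1/(8/1) = 28 + 1/8 = 225/8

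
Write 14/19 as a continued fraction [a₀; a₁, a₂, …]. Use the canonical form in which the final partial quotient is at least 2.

Run the Euclidean algorithm, recording each quotient:
14 ÷ 19 → quotient 0, remainder 14
19 ÷ 14 → quotient 1, remainder 5
14 ÷ 5 → quotient 2, remainder 4
5 ÷ 4 → quotient 1, remainder 1
4 ÷ 1 → quotient 4, remainder 0

[0; 1, 2, 1, 4]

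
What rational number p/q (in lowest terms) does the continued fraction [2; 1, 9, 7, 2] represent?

441/152

a_0 = 2: 2/1
a_1 = 1: 3/1
a_2 = 9: 29/10
a_3 = 7: 206/71
a_4 = 2: 441/152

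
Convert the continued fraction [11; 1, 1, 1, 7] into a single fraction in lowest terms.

268/23

Start with 7.
1 + 1/(7/1) = 1 + 1/7 = 8/7
1 + 1/(8/7) = 1 + 7/8 = 15/8
1 + 1/(15/8) = 1 + 8/15 = 23/15
11 + 1/(23/15) = 11 + 15/23 = 268/23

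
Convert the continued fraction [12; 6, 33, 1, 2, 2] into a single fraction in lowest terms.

Start with 2.
2 + 1/(2/1) = 2 + 1/2 = 5/2
1 + 1/(5/2) = 1 + 2/5 = 7/5
33 + 1/(7/5) = 33 + 5/7 = 236/7
6 + 1/(236/7) = 6 + 7/236 = 1423/236
12 + 1/(1423/236) = 12 + 236/1423 = 17312/1423

17312/1423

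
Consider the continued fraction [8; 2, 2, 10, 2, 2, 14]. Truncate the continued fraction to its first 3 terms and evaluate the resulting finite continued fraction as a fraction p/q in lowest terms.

a_0 = 8: 8/1
a_1 = 2: 17/2
a_2 = 2: 42/5

42/5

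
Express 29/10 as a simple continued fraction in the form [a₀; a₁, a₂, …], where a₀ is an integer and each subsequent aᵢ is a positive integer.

29 = 2·10 + 9, so a_0 = 2
10 = 1·9 + 1, so a_1 = 1
9 = 9·1 + 0, so a_2 = 9

[2; 1, 9]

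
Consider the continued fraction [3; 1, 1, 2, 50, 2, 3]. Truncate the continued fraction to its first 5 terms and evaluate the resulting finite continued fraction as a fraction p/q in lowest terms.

907/252

a_0 = 3: 3/1
a_1 = 1: 4/1
a_2 = 1: 7/2
a_3 = 2: 18/5
a_4 = 50: 907/252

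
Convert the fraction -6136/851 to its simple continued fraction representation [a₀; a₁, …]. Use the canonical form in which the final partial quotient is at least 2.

[-8; 1, 3, 1, 3, 14, 1, 2]

Repeatedly divide and take the remainder:
⌊-6136/851⌋ = -8, remainder 672
⌊851/672⌋ = 1, remainder 179
⌊672/179⌋ = 3, remainder 135
⌊179/135⌋ = 1, remainder 44
⌊135/44⌋ = 3, remainder 3
⌊44/3⌋ = 14, remainder 2
⌊3/2⌋ = 1, remainder 1
⌊2/1⌋ = 2, remainder 0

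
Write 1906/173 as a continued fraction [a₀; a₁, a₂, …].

[11; 57, 1, 2]

1906 ÷ 173 → quotient 11, remainder 3
173 ÷ 3 → quotient 57, remainder 2
3 ÷ 2 → quotient 1, remainder 1
2 ÷ 1 → quotient 2, remainder 0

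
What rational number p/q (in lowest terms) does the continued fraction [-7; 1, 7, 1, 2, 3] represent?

-532/87

a_0 = -7: -7/1
a_1 = 1: -6/1
a_2 = 7: -49/8
a_3 = 1: -55/9
a_4 = 2: -159/26
a_5 = 3: -532/87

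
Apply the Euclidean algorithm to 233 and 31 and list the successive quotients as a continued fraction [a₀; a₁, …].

[7; 1, 1, 15]

233 = 7·31 + 16, so a_0 = 7
31 = 1·16 + 15, so a_1 = 1
16 = 1·15 + 1, so a_2 = 1
15 = 15·1 + 0, so a_3 = 15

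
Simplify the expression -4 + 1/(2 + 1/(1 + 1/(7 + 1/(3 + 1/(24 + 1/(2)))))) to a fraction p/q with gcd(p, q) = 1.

Compute successive convergents:
a_0 = -4: -4/1
a_1 = 2: -7/2
a_2 = 1: -11/3
a_3 = 7: -84/23
a_4 = 3: -263/72
a_5 = 24: -6396/1751
a_6 = 2: -13055/3574

-13055/3574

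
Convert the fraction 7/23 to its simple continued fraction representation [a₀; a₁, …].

[0; 3, 3, 2]

Repeatedly divide and take the remainder:
⌊7/23⌋ = 0, remainder 7
⌊23/7⌋ = 3, remainder 2
⌊7/2⌋ = 3, remainder 1
⌊2/1⌋ = 2, remainder 0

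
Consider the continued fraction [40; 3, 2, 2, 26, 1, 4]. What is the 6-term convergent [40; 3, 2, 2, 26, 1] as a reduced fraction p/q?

18777/466

a_0 = 40: 40/1
a_1 = 3: 121/3
a_2 = 2: 282/7
a_3 = 2: 685/17
a_4 = 26: 18092/449
a_5 = 1: 18777/466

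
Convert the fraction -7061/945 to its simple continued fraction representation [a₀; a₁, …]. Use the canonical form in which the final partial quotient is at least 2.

[-8; 1, 1, 8, 2, 2, 2, 4]

-7061 ÷ 945 → quotient -8, remainder 499
945 ÷ 499 → quotient 1, remainder 446
499 ÷ 446 → quotient 1, remainder 53
446 ÷ 53 → quotient 8, remainder 22
53 ÷ 22 → quotient 2, remainder 9
22 ÷ 9 → quotient 2, remainder 4
9 ÷ 4 → quotient 2, remainder 1
4 ÷ 1 → quotient 4, remainder 0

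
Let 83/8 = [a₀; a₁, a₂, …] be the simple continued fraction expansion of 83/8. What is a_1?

2

⌊83/8⌋ = 10, remainder 3
⌊8/3⌋ = 2, remainder 2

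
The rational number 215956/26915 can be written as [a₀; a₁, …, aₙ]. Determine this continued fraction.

215956 = 8·26915 + 636, so a_0 = 8
26915 = 42·636 + 203, so a_1 = 42
636 = 3·203 + 27, so a_2 = 3
203 = 7·27 + 14, so a_3 = 7
27 = 1·14 + 13, so a_4 = 1
14 = 1·13 + 1, so a_5 = 1
13 = 13·1 + 0, so a_6 = 13

[8; 42, 3, 7, 1, 1, 13]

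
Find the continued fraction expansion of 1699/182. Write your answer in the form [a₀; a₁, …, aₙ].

[9; 2, 1, 60]

Repeatedly divide and take the remainder:
1699 = 9·182 + 61, so a_0 = 9
182 = 2·61 + 60, so a_1 = 2
61 = 1·60 + 1, so a_2 = 1
60 = 60·1 + 0, so a_3 = 60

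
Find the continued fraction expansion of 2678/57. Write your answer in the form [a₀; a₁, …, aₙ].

[46; 1, 56]

Apply division with remainder until the remainder is 0:
2678 ÷ 57 → quotient 46, remainder 56
57 ÷ 56 → quotient 1, remainder 1
56 ÷ 1 → quotient 56, remainder 0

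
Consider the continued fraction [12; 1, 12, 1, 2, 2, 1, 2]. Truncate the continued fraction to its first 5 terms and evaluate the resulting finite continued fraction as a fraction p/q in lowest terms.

Build up convergents one term at a time:
a_0 = 12: 12/1
a_1 = 1: 13/1
a_2 = 12: 168/13
a_3 = 1: 181/14
a_4 = 2: 530/41

530/41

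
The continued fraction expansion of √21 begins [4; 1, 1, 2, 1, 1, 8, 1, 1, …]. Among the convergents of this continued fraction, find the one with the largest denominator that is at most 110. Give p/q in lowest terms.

472/103

List convergents until the denominator exceeds the bound:
a_0 = 4: 4/1  (≤ bound)
a_1 = 1: 5/1  (≤ bound)
a_2 = 1: 9/2  (≤ bound)
a_3 = 2: 23/5  (≤ bound)
a_4 = 1: 32/7  (≤ bound)
a_5 = 1: 55/12  (≤ bound)
a_6 = 8: 472/103  (≤ bound)
a_7 = 1: 527/115  (> 110, stop)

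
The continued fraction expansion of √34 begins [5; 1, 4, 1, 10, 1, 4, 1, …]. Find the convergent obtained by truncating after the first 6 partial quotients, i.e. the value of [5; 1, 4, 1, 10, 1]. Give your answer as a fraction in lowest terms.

a_0 = 5: 5/1
a_1 = 1: 6/1
a_2 = 4: 29/5
a_3 = 1: 35/6
a_4 = 10: 379/65
a_5 = 1: 414/71

414/71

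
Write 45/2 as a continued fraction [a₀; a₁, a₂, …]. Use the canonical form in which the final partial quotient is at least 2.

[22; 2]

Run the Euclidean algorithm, recording each quotient:
45 = 22·2 + 1, so a_0 = 22
2 = 2·1 + 0, so a_1 = 2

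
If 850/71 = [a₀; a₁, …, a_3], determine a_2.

34

850 = 11·71 + 69, so a_0 = 11
71 = 1·69 + 2, so a_1 = 1
69 = 34·2 + 1, so a_2 = 34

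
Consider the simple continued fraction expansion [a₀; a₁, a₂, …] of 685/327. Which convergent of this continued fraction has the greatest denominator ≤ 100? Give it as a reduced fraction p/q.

List convergents until the denominator exceeds the bound:
a_0 = 2: 2/1  (≤ bound)
a_1 = 10: 21/10  (≤ bound)
a_2 = 1: 23/11  (≤ bound)
a_3 = 1: 44/21  (≤ bound)
a_4 = 4: 199/95  (≤ bound)
a_5 = 1: 243/116  (> 100, stop)

199/95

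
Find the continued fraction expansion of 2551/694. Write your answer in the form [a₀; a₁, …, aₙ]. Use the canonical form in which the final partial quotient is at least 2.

[3; 1, 2, 11, 1, 5, 3]

Run the Euclidean algorithm, recording each quotient:
⌊2551/694⌋ = 3, remainder 469
⌊694/469⌋ = 1, remainder 225
⌊469/225⌋ = 2, remainder 19
⌊225/19⌋ = 11, remainder 16
⌊19/16⌋ = 1, remainder 3
⌊16/3⌋ = 5, remainder 1
⌊3/1⌋ = 3, remainder 0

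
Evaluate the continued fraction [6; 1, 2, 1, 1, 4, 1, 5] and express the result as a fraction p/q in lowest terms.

Start with 5.
1 + 1/(5/1) = 1 + 1/5 = 6/5
4 + 1/(6/5) = 4 + 5/6 = 29/6
1 + 1/(29/6) = 1 + 6/29 = 35/29
1 + 1/(35/29) = 1 + 29/35 = 64/35
2 + 1/(64/35) = 2 + 35/64 = 163/64
1 + 1/(163/64) = 1 + 64/163 = 227/163
6 + 1/(227/163) = 6 + 163/227 = 1525/227

1525/227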